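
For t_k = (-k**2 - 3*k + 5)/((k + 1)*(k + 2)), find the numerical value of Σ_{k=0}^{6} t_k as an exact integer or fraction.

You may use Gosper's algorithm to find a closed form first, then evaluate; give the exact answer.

r(k) = (k + 1)*(3*k + (k + 1)**2 - 2)/((k + 3)*(k**2 + 3*k - 5)) after simplifying.
A = k + 1, B = k + 3, C = k**2 + 3*k - 5.
Set up (k + 1)·f(k+1) − (k + 2)·f(k) − (k**2 + 3*k - 5) = 0.
From deg A=1, deg B=1, deg C=2: d=2.
Solving with deg f ≤ 2: f(k) = k*(k - 6).
Get s_k = R·t_k = k*(6 - k)/(k + 1) with R(k) = B(k−1)f(k)/C(k) = k*(k - 6)*(k + 2)/(k**2 + 3*k - 5).
Δs = (-k**2 - 3*k + 5)/(k**2 + 3*k + 2), as required.
Sum = s_(7) − s_(0); s_(7) = -7/8, s_(0) = 0 ⇒ -7/8.

Σ = -7/8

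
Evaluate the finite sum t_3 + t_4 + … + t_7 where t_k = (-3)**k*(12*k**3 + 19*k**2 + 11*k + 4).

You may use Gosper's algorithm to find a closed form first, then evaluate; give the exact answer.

Σ = -9193608

Step 1: r(k) = 3*(-12*k**3 - 55*k**2 - 85*k - 46)/(12*k**3 + 19*k**2 + 11*k + 4).
Normal form (A,B,C) = (-3, 1, k**3 + 19*k**2/12 + 11*k/12 + 1/3).
Set up (-3)·f(k+1) − (1)·f(k) − (k**3 + 19*k**2/12 + 11*k/12 + 1/3) = 0.
d = 3 from the (0,0,3) case.
Match coefficients ⇒ f(k) = -(3*k**3 - 2*k**2 - k + 1)/12.
R(k) = B(k−1)·f(k)/C(k) = -(3*k**3 - 2*k**2 - k + 1)/((k + 1)*(12*k**2 + 7*k + 4)); s_k = R·t_k = (-3)**k*(-3*k**3 + 2*k**2 + k - 1).
Δs = (-3)**k*(12*k**3 + 19*k**2 + 11*k + 4), as required.
Sum = s_(8) − s_(3); s_(8) = -9191961, s_(3) = 1647 ⇒ -9193608.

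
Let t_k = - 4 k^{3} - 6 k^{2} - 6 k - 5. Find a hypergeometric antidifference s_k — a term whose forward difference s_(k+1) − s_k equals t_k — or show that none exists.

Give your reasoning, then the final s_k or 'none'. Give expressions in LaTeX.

The ratio is (4*k**3 + 18*k**2 + 30*k + 21)/(4*k**3 + 6*k**2 + 6*k + 5).
Take A(k)=1, B(k)=1, C(k)=k**3 + 3*k**2/2 + 3*k/2 + 5/4.
Solve (1)·f(k+1) − (1)·f(k) = k**3 + 3*k**2/2 + 3*k/2 + 5/4.
d = 4 from the (0,0,3) case.
Match coefficients ⇒ f(k) = k*(k**3 + k + 3)/4.
Then R = B(k−1)f/C = k*(k**3 + k + 3)/(4*k**3 + 6*k**2 + 6*k + 5), so s_k = R(k)·t_k = k*(-k**3 - k - 3).
Δs = -4*k**3 - 6*k**2 - 6*k - 5, as required.

s_k = k \left(- k^{3} - k - 3\right)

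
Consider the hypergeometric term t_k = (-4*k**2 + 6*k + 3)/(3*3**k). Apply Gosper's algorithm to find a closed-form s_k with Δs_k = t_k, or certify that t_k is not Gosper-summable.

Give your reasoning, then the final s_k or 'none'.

s_k = (2*k**2 - k - 1)/3**k

Compute t_(k+1)/t_k: get (4*k**2 + 2*k - 5)/(3*(4*k**2 - 6*k - 3)).
So A=1/3 and B=1, with C=k**2 - 3*k/2 - 3/4.
Need (1/3)·f(k+1) − (1)·f(k) = k**2 - 3*k/2 - 3/4.
Degrees (0,0,2) ⇒ d ≤ 2.
A polynomial solution: f(k) = -3*(k - 1)*(2*k + 1)/4.
Get s_k = R·t_k = (2*k**2 - k - 1)/3**k with R(k) = B(k−1)f(k)/C(k) = -3*(k - 1)*(2*k + 1)/(4*k**2 - 6*k - 3).
s_(k+1) − s_k = (-4*k**2 + 6*k + 3)/(3*3**k) = t_k.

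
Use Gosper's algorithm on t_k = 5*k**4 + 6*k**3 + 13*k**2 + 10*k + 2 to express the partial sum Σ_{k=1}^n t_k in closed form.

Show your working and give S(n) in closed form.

t_(k+1)/t_k = (5*k**4 + 26*k**3 + 61*k**2 + 74*k + 36)/(5*k**4 + 6*k**3 + 13*k**2 + 10*k + 2).
So A=1 and B=1, with C=k**4 + 6*k**3/5 + 13*k**2/5 + 2*k + 2/5.
Key eq: (1)·f(k+1) = (1)·f(k) + (k**4 + 6*k**3/5 + 13*k**2/5 + 2*k + 2/5).
Degrees (0,0,4) ⇒ d ≤ 5.
Solving with deg f ≤ 5: f(k) = k*(k**4 - k**3 + 3*k**2 - 1)/5.
Then R = B(k−1)f/C = k*(k**4 - k**3 + 3*k**2 - 1)/(5*k**4 + 6*k**3 + 13*k**2 + 10*k + 2), so s_k = R(k)·t_k = k**5 - k**4 + 3*k**3 - k.
Δs = 5*k**4 + 6*k**3 + 13*k**2 + 10*k + 2, as required.
Evaluate: s_(n+1) = n**5 + 4*n**4 + 9*n**3 + 13*n**2 + 9*n + 2; subtract s_(1) = 2 ⇒ S(n) = n*(n**4 + 4*n**3 + 9*n**2 + 13*n + 9).

S(n) = n*(n**4 + 4*n**3 + 9*n**2 + 13*n + 9)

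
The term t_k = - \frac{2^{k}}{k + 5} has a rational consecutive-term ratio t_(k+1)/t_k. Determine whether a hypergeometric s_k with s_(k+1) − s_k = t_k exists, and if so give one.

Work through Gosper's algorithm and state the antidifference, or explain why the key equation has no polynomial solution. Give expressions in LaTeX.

no hypergeometric antidifference exists

t_(k+1)/t_k = 2*(k + 5)/(k + 6).
Normal form (A,B,C) = (2*k + 10, k + 6, 1).
f must satisfy (2*k + 10)·f(k+1) − (k + 5)·f(k) = 1.
Degrees (1,1,0) ⇒ d ≤ -1.
d = -1 < 0 ⇒ no nonzero polynomial f; not summable.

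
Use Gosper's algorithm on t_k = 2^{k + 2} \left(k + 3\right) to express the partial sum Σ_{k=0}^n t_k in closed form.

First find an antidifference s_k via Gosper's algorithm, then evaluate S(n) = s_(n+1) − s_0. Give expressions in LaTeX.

Compute t_(k+1)/t_k: get 2*(k + 4)/(k + 3).
So A=2 and B=1, with C=k + 3.
Key eq: (2)·f(k+1) = (1)·f(k) + (k + 3).
d = 1 from the (0,0,1) case.
Match coefficients ⇒ f(k) = k + 1.
R(k) = B(k−1)·f(k)/C(k) = (k + 1)/(k + 3); s_k = R·t_k = 2**(k + 2)*(k + 1).
s_(k+1) − s_k = 2**(k + 2)*(k + 3) = t_k.
Telescope: S(n) = s_(n+1) − s_(0) = 2**(n + 3)*(n + 2) − (4) = 8*2**n*n + 16*2**n - 4.

S(n) = 8 \cdot 2^{n} n + 16 \cdot 2^{n} - 4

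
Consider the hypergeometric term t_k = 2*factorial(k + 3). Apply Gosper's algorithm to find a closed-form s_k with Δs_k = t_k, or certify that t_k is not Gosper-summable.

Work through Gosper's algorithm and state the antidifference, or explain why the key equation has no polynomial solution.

none — t_k is not Gosper-summable

r(k) = k + 4 after simplifying.
So A=k + 4 and B=1, with C=1.
Need (k + 4)·f(k+1) − (1)·f(k) = 1.
d = -1 from the (1,0,0) case.
Negative degree bound (-1): no f exists, t_k not Gosper-summable.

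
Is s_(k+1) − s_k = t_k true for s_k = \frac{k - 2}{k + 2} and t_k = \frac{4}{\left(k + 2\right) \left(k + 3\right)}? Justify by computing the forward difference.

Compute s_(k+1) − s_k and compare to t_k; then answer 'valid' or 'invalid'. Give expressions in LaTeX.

Valid — Δs_k = t_k.

s_(k+1) = (k - 1)/(k + 3)
s_(k+1) − s_k = 4/(k**2 + 5*k + 6)
(s_(k+1) − s_k) − t_k = 0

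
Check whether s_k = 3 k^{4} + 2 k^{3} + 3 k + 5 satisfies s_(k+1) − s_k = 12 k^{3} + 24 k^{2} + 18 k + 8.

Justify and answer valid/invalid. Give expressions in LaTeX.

valid (s_(k+1) − s_k reduces to t_k)

s_(k+1) = 3*k + 3*(k + 1)**4 + 2*(k + 1)**3 + 8
s_(k+1) − s_k = 12*k**3 + 24*k**2 + 18*k + 8
(s_(k+1) − s_k) − t_k = 0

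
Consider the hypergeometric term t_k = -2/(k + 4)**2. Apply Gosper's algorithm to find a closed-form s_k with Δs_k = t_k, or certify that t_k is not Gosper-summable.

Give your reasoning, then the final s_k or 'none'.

The ratio is (k + 4)**2/(k + 5)**2.
Normal form (A,B,C) = (k**2 + 8*k + 16, k**2 + 10*k + 25, 1).
Solve (k**2 + 8*k + 16)·f(k+1) − (k**2 + 8*k + 16)·f(k) = 1.
From deg A=2, deg B=2, deg C=0: d=0.
Generic f = c0 gives residual -1; -1 = 0 cannot hold, so t_k is not Gosper-summable.

no hypergeometric antidifference exists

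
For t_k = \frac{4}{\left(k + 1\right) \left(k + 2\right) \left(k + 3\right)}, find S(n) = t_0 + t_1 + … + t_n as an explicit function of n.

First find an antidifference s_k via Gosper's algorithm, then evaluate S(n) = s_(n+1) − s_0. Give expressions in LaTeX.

S(n) = \frac{n^{2} + 5 n + 4}{n^{2} + 5 n + 6}

t_(k+1)/t_k = (k + 1)/(k + 4).
Take A(k)=k + 1, B(k)=k + 4, C(k)=1.
Solve (k + 1)·f(k+1) − (k + 3)·f(k) = 1.
Bound: deg f ≤ 2.
Solving with deg f ≤ 2: f(k) = k*(k + 3)/4.
Certificate R = B(k−1)f/C = k*(k + 3)**2/4 gives s_k = k*(k + 3)/((k + 1)*(k + 2)).
Δs = 4/(k**3 + 6*k**2 + 11*k + 6), as required.
Evaluate: s_(n+1) = (n**2 + 5*n + 4)/(n**2 + 5*n + 6); subtract s_(0) = 0 ⇒ S(n) = (n**2 + 5*n + 4)/(n**2 + 5*n + 6).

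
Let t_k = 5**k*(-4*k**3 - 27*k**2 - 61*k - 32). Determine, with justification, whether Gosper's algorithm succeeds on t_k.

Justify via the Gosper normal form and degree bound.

Compute t_(k+1)/t_k: get 5*(4*k**3 + 39*k**2 + 127*k + 124)/(4*k**3 + 27*k**2 + 61*k + 32).
Factor: A=5; B=1; C=k**3 + 27*k**2/4 + 61*k/4 + 8.
Need (5)·f(k+1) − (1)·f(k) = k**3 + 27*k**2/4 + 61*k/4 + 8.
Degrees (0,0,3) ⇒ d ≤ 3.
Coefficient equations give f(k) = (k**3 + 3*k**2 + 4*k - 2)/4.
Certificate R = B(k−1)f/C = (k**3 + 3*k**2 + 4*k - 2)/(4*k**3 + 27*k**2 + 61*k + 32) gives s_k = 5**k*(-k**3 - 3*k**2 - 4*k + 2).
Verify: 5**k*(-4*k**3 - 27*k**2 - 61*k - 32) matches t_k.

Yes. s_k = 5**k*(-k**3 - 3*k**2 - 4*k + 2).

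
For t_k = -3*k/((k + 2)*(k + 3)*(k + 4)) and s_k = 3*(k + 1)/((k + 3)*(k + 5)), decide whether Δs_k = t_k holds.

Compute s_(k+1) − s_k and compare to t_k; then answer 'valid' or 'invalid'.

Invalid: residual 18*(k**2 + 5*k + 2)/(k**5 + 20*k**4 + 155*k**3 + 580*k**2 + 1044*k + 720) ≠ 0.

s_(k+1) = 3*(k + 2)/((k + 4)*(k + 6))
s_(k+1) − s_k = 3*(-k**2 - 3*k + 6)/(k**4 + 18*k**3 + 119*k**2 + 342*k + 360)
(s_(k+1) − s_k) − t_k = 18*(k**2 + 5*k + 2)/(k**5 + 20*k**4 + 155*k**3 + 580*k**2 + 1044*k + 720)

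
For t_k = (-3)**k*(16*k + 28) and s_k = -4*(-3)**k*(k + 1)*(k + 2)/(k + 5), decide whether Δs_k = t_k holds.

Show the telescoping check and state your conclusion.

Invalid: residual (-3)**(k + 1)*(16*k**2 + 112*k + 144)/(k**2 + 11*k + 30) ≠ 0.

s_(k+1) = 12*(-3)**k*(k + 2)*(k + 3)/(k + 6)
s_(k+1) − s_k = (-3)**k*(16*k**3 + 156*k**2 + 452*k + 408)/(k**2 + 11*k + 30)
(s_(k+1) − s_k) − t_k = (-3)**(k + 1)*(16*k**2 + 112*k + 144)/(k**2 + 11*k + 30)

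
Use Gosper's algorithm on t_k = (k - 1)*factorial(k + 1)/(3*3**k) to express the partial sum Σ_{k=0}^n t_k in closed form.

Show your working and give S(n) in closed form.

S(n) = -1 + factorial(n + 2)/(3*3**n)

Ratio r(k) = k*(k + 2)/(3*(k - 1)).
A = k/3 + 2/3, B = 1, C = k - 1.
Key eq: (k/3 + 2/3)·f(k+1) = (1)·f(k) + (k - 1).
Degrees (1,0,1) ⇒ d ≤ 0.
Solving with deg f ≤ 0: f(k) = 3.
So s_k = (B(k−1)f/C)·t_k = (3/(k - 1))·t_k = factorial(k + 1)/3**k.
Δs = (k - 1)*factorial(k + 1)/(3*3**k), as required.
Σ_(k=0)^n t_k = s_(n+1) − s_(0) = (3**(-n - 1)*factorial(n + 2)) − (1), i.e. -1 + factorial(n + 2)/(3*3**n).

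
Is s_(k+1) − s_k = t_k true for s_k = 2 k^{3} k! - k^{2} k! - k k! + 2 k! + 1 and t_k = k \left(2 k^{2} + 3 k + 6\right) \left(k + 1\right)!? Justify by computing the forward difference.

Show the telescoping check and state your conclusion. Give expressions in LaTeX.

s_(k+1) = 2*k**4*factorial(k) + 7*k**3*factorial(k) + 8*k**2*factorial(k) + 5*k*factorial(k) + 2*factorial(k) + 1
s_(k+1) − s_k = k*(2*k**2 + 3*k + 6)*factorial(k + 1)
(s_(k+1) − s_k) − t_k = 0

Valid — Δs_k = t_k.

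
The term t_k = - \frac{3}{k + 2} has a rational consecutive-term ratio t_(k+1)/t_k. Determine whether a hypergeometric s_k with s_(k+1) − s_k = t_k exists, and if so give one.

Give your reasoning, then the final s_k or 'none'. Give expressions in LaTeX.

Ratio r(k) = (k + 2)/(k + 3).
Normal form (A,B,C) = (k + 2, k + 3, 1).
f must satisfy (k + 2)·f(k+1) − (k + 2)·f(k) = 1.
deg f ≤ 0 (via 1,1,0).
Write f(k) = c0. Then LHS − RHS = -1, requiring -1 = 0: contradictory. No certificate.

none — t_k is not Gosper-summable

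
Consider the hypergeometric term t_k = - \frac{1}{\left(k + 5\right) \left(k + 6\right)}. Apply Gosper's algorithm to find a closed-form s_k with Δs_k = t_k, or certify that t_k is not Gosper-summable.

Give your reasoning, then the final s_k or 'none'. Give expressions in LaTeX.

s_k = - \frac{k}{5 k + 25}

Ratio r(k) = (k + 5)/(k + 7).
Take A(k)=k + 5, B(k)=k + 7, C(k)=1.
Key eq: (k + 5)·f(k+1) = (k + 6)·f(k) + (1).
From deg A=1, deg B=1, deg C=0: d=1.
Match coefficients ⇒ f(k) = k/5.
Get s_k = R·t_k = -k/(5*k + 25) with R(k) = B(k−1)f(k)/C(k) = k*(k + 6)/5.
Check: Δs_k = -1/(k**2 + 11*k + 30). ✓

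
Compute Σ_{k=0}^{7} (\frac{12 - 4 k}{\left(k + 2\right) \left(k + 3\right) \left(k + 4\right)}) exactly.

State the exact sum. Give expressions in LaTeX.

Σ = 20/33

The ratio is (k - 2)*(k + 2)/((k - 3)*(k + 5)).
So A=k + 2 and B=k + 5, with C=k - 3.
f must satisfy (k + 2)·f(k+1) − (k + 4)·f(k) = k - 3.
From deg A=1, deg B=1, deg C=1: d=2.
Solving with deg f ≤ 2: f(k) = -k*(k + 17)/12.
Then R = B(k−1)f/C = -k*(k + 4)*(k + 17)/(12*(k - 3)), so s_k = R(k)·t_k = k*(k + 17)/(3*(k + 2)*(k + 3)).
Verify: 4*(3 - k)/(k**3 + 9*k**2 + 26*k + 24) matches t_k.
Σ_(k=0)^(7) t_k = s_(8) − s_(0) = 20/33 − (0) = 20/33.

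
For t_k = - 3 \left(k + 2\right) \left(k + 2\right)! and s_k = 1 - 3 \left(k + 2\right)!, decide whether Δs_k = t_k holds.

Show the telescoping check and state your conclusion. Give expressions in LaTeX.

s_(k+1) = 1 - 3*factorial(k + 3)
s_(k+1) − s_k = -3*(k + 2)*factorial(k + 2)
(s_(k+1) − s_k) − t_k = 0

Valid: the claim telescopes to t_k.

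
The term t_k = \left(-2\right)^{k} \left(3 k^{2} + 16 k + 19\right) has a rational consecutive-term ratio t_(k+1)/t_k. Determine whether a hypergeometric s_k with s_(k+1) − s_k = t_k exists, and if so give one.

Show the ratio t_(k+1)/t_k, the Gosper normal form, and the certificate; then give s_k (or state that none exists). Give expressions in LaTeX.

s_k = \left(-2\right)^{k} \left(- k^{2} - 4 k - 3\right)

Step 1: r(k) = 2*(-3*k**2 - 22*k - 38)/(3*k**2 + 16*k + 19).
Take A(k)=-2, B(k)=1, C(k)=k**2 + 16*k/3 + 19/3.
Key eq: (-2)·f(k+1) = (1)·f(k) + (k**2 + 16*k/3 + 19/3).
Bound: deg f ≤ 2.
A polynomial solution: f(k) = -(k + 1)*(k + 3)/3.
So s_k = (B(k−1)f/C)·t_k = (-(k + 1)*(k + 3)/(3*k**2 + 16*k + 19))·t_k = (-2)**k*(-k**2 - 4*k - 3).
s_(k+1) − s_k = (-2)**k*(3*k**2 + 16*k + 19) = t_k.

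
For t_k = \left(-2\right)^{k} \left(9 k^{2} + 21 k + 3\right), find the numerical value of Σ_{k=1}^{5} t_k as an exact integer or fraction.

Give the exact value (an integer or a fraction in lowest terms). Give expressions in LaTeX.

Σ = -7878

r(k) = 2*(-3*k**2 - 13*k - 11)/(3*k**2 + 7*k + 1) after simplifying.
Gosper form: A/B · C(k+1)/C(k) with A=-2, B=1, C=k**2 + 7*k/3 + 1/3.
Key eq: (-2)·f(k+1) = (1)·f(k) + (k**2 + 7*k/3 + 1/3).
From deg A=0, deg B=0, deg C=2: d=2.
A polynomial solution: f(k) = -(k**2 + k - 1)/3.
Get s_k = R·t_k = 3*(-2)**k*(-k**2 - k + 1) with R(k) = B(k−1)f(k)/C(k) = -(k**2 + k - 1)/(3*k**2 + 7*k + 1).
Check: Δs_k = (-2)**k*(9*k**2 + 21*k + 3). ✓
Sum = s_(6) − s_(1); s_(6) = -7872, s_(1) = 6 ⇒ -7878.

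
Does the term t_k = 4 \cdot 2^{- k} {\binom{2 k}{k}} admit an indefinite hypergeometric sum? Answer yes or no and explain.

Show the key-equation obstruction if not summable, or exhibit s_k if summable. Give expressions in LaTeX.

No; the degree bound rules out any f.

Ratio r(k) = (2*k + 1)/(k + 1).
Factor: A=2*k + 1; B=k + 1; C=1.
f must satisfy (2*k + 1)·f(k+1) − (k)·f(k) = 1.
d = -1 from the (1,1,0) case.
Bound -1 < 0, so the key equation has no polynomial solution.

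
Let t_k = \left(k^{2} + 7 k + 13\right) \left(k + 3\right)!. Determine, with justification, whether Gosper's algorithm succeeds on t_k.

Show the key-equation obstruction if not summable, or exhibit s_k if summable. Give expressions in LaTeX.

Step 1: r(k) = (k + 4)*(7*k + (k + 1)**2 + 20)/(k**2 + 7*k + 13).
So A=k + 4 and B=1, with C=k**2 + 7*k + 13.
Solve (k + 4)·f(k+1) − (1)·f(k) = k**2 + 7*k + 13.
From deg A=1, deg B=0, deg C=2: d=1.
A polynomial solution: f(k) = k + 3.
Get s_k = R·t_k = (k + 3)*factorial(k + 3) with R(k) = B(k−1)f(k)/C(k) = (k + 3)/(k**2 + 7*k + 13).
Δs = (k**2 + 7*k + 13)*factorial(k + 3), as required.

Yes. s_k = \left(k + 3\right) \left(k + 3\right)!.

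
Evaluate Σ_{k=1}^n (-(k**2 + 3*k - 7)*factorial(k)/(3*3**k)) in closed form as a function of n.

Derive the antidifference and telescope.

S(n) = 3**(-n - 1)*(5*3**n - n**2*factorial(n) - 6*n*factorial(n) - 5*factorial(n))

Ratio r(k) = (k + 1)*(3*k + (k + 1)**2 - 4)/(3*(k**2 + 3*k - 7)).
Take A(k)=k/3 + 1/3, B(k)=1, C(k)=k**2 + 3*k - 7.
Need (k/3 + 1/3)·f(k+1) − (1)·f(k) = k**2 + 3*k - 7.
Bound: deg f ≤ 1.
Coefficient equations give f(k) = 3*(k + 4).
Get s_k = R·t_k = -(k + 4)*factorial(k)/3**k with R(k) = B(k−1)f(k)/C(k) = 3*(k + 4)/(k**2 + 3*k - 7).
Verify: -(k**2 + 3*k - 7)*factorial(k)/(3*3**k) matches t_k.
Telescope: S(n) = s_(n+1) − s_(1) = -3**(-n - 1)*(n + 5)*factorial(n + 1) − (-5/3) = 3**(-n - 1)*(5*3**n - n**2*factorial(n) - 6*n*factorial(n) - 5*factorial(n)).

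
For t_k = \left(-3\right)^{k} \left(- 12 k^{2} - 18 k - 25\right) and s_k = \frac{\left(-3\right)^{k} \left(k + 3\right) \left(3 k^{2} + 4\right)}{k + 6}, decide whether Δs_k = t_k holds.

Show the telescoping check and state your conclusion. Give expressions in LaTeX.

Invalid: residual \frac{3 \left(-3\right)^{k} \left(12 k^{3} + 93 k^{2} + 133 k + 154\right)}{k^{2} + 13 k + 42} ≠ 0.

s_(k+1) = (-3)**(k + 1)*(k + 4)*(3*(k + 1)**2 + 4)/(k + 7)
s_(k+1) − s_k = (-3)**k*(-12*k**4 - 138*k**3 - 484*k**2 - 682*k - 588)/(k**2 + 13*k + 42)
(s_(k+1) − s_k) − t_k = 3*(-3)**k*(12*k**3 + 93*k**2 + 133*k + 154)/(k**2 + 13*k + 42)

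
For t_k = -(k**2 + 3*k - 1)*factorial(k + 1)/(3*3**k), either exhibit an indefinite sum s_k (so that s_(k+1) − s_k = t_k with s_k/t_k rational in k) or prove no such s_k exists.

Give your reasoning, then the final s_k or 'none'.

t_(k+1)/t_k = (k + 2)*(3*k + (k + 1)**2 + 2)/(3*(k**2 + 3*k - 1)).
Take A(k)=k/3 + 2/3, B(k)=1, C(k)=k**2 + 3*k - 1.
f must satisfy (k/3 + 2/3)·f(k+1) − (1)·f(k) = k**2 + 3*k - 1.
From deg A=1, deg B=0, deg C=2: d=1.
Solve for f: f(k) = 3*(k + 3) (degree 1 ≤ 1).
R(k) = B(k−1)·f(k)/C(k) = 3*(k + 3)/(k**2 + 3*k - 1); s_k = R·t_k = -(k + 3)*factorial(k + 1)/3**k.
Check: Δs_k = -(k**2 + 3*k - 1)*factorial(k + 1)/(3*3**k). ✓

s_k = -(k + 3)*factorial(k + 1)/3**k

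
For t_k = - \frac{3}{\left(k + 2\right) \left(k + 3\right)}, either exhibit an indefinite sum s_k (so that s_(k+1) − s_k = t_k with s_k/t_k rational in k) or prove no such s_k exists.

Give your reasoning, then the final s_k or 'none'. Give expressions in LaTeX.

s_k = - \frac{3 k}{2 k + 4}

t_(k+1)/t_k = (k + 2)/(k + 4).
Normal form (A,B,C) = (k + 2, k + 4, 1).
f must satisfy (k + 2)·f(k+1) − (k + 3)·f(k) = 1.
deg f ≤ 1 (via 1,1,0).
Match coefficients ⇒ f(k) = k/2.
Certificate R = B(k−1)f/C = k*(k + 3)/2 gives s_k = -3*k/(2*k + 4).
Verify: -3/(k**2 + 5*k + 6) matches t_k.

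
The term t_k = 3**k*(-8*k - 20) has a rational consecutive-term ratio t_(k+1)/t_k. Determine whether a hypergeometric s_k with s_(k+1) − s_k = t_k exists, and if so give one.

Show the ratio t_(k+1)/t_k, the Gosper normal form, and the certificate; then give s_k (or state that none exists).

s_k = -4*3**k*(k + 1)

The ratio is 3*(2*k + 7)/(2*k + 5).
Gosper form: A/B · C(k+1)/C(k) with A=3, B=1, C=k + 5/2.
Key eq: (3)·f(k+1) = (1)·f(k) + (k + 5/2).
deg f ≤ 1 (via 0,0,1).
Match coefficients ⇒ f(k) = (k + 1)/2.
Certificate R = B(k−1)f/C = (k + 1)/(2*k + 5) gives s_k = -4*3**k*(k + 1).
Verify: 3**k*(-8*k - 20) matches t_k.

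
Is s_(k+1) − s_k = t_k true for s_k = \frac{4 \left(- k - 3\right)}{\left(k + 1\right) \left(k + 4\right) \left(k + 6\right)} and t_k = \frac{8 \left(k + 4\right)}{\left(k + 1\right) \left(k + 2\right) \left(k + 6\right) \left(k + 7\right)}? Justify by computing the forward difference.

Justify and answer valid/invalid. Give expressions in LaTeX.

s_(k+1) = 4*(-k - 4)/((k + 2)*(k + 5)*(k + 7))
s_(k+1) − s_k = 4*(2*k**3 + 23*k**2 + 87*k + 114)/(k**6 + 25*k**5 + 247*k**4 + 1219*k**3 + 3112*k**2 + 3796*k + 1680)
(s_(k+1) − s_k) − t_k = 4*(-3*k**2 - 25*k - 46)/(k**6 + 25*k**5 + 247*k**4 + 1219*k**3 + 3112*k**2 + 3796*k + 1680)

Invalid: residual \frac{4 \left(- 3 k^{2} - 25 k - 46\right)}{k^{6} + 25 k^{5} + 247 k^{4} + 1219 k^{3} + 3112 k^{2} + 3796 k + 1680} ≠ 0.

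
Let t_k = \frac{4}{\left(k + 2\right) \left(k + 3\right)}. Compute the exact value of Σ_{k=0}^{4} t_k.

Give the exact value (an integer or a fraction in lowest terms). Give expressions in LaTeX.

Σ = 10/7

Compute t_(k+1)/t_k: get (k + 2)/(k + 4).
So A=k + 2 and B=k + 4, with C=1.
Need (k + 2)·f(k+1) − (k + 3)·f(k) = 1.
d = 1 from the (1,1,0) case.
Solve for f: f(k) = k/2 (degree 1 ≤ 1).
So s_k = (B(k−1)f/C)·t_k = (k*(k + 3)/2)·t_k = 2*k/(k + 2).
Verify: 4/(k**2 + 5*k + 6) matches t_k.
Σ_(k=0)^(4) t_k = s_(5) − s_(0) = 10/7 − (0) = 10/7.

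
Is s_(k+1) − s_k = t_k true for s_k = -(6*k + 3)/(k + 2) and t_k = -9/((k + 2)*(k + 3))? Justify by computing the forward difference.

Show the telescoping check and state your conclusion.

s_(k+1) = 3*(-2*k - 3)/(k + 3)
s_(k+1) − s_k = -9/(k**2 + 5*k + 6)
(s_(k+1) − s_k) − t_k = 0

valid; difference matches t_k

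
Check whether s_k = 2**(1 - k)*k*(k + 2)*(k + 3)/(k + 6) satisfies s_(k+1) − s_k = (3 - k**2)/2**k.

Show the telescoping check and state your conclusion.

Invalid: residual 3*(k**3 + 8*k**2 + k - 18)/(2**k*(k**2 + 13*k + 42)) ≠ 0.

s_(k+1) = (k + 1)*(k + 3)*(k + 4)/(2**k*(k + 7))
s_(k+1) − s_k = (-k**4 - 10*k**3 - 15*k**2 + 42*k + 72)/(2**k*(k**2 + 13*k + 42))
(s_(k+1) − s_k) − t_k = 3*(k**3 + 8*k**2 + k - 18)/(2**k*(k**2 + 13*k + 42))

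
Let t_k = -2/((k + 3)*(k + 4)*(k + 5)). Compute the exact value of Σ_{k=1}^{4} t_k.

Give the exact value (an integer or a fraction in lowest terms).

r(k) = (k + 3)/(k + 6) after simplifying.
Normal form (A,B,C) = (k + 3, k + 6, 1).
Set up (k + 3)·f(k+1) − (k + 5)·f(k) − (1) = 0.
Degrees (1,1,0) ⇒ d ≤ 2.
Solve for f: f(k) = k*(k + 7)/24 (degree 2 ≤ 2).
R(k) = B(k−1)·f(k)/C(k) = k*(k + 5)*(k + 7)/24; s_k = R·t_k = k*(-k - 7)/(12*(k + 3)*(k + 4)).
Δs = -2/(k**3 + 12*k**2 + 47*k + 60), as required.
Sum = s_(5) − s_(1); s_(5) = -5/72, s_(1) = -1/30 ⇒ -13/360.

Σ = -13/360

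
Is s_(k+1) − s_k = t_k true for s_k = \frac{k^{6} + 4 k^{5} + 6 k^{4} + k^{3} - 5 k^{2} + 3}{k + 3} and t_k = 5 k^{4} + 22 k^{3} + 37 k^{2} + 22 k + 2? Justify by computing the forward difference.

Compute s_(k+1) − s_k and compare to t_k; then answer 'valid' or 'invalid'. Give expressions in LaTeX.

s_(k+1) = (k**6 + 10*k**5 + 41*k**4 + 85*k**3 + 89*k**2 + 43*k + 10)/(k + 4)
s_(k+1) − s_k = (5*k**6 + 49*k**5 + 183*k**4 + 345*k**3 + 330*k**2 + 136*k + 18)/(k**2 + 7*k + 12)
(s_(k+1) − s_k) − t_k = 2*(-4*k**5 - 34*k**4 - 100*k**3 - 135*k**2 - 71*k - 3)/(k**2 + 7*k + 12)

Invalid: residual \frac{2 \left(- 4 k^{5} - 34 k^{4} - 100 k^{3} - 135 k^{2} - 71 k - 3\right)}{k^{2} + 7 k + 12} ≠ 0.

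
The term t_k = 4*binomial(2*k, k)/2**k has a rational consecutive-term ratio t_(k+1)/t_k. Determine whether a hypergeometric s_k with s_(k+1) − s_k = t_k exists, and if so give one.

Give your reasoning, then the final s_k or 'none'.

none — t_k is not Gosper-summable

r(k) = (2*k + 1)/(k + 1) after simplifying.
So A=2*k + 1 and B=k + 1, with C=1.
Key eq: (2*k + 1)·f(k+1) = (k)·f(k) + (1).
From deg A=1, deg B=1, deg C=0: d=-1.
Negative degree bound (-1): no f exists, t_k not Gosper-summable.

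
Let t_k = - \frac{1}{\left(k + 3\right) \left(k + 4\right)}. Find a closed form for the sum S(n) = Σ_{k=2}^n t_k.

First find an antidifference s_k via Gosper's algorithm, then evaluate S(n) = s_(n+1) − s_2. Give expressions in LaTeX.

Step 1: r(k) = (k + 3)/(k + 5).
So A=k + 3 and B=k + 5, with C=1.
Set up (k + 3)·f(k+1) − (k + 4)·f(k) − (1) = 0.
deg f ≤ 1 (via 1,1,0).
Solving with deg f ≤ 1: f(k) = k/3.
Get s_k = R·t_k = -k/(3*k + 9) with R(k) = B(k−1)f(k)/C(k) = k*(k + 4)/3.
Check: Δs_k = -1/(k**2 + 7*k + 12). ✓
Σ_(k=2)^n t_k = s_(n+1) − s_(2) = ((-n - 1)/(3*(n + 4))) − (-2/15), i.e. (1 - n)/(5*(n + 4)).

S(n) = \frac{1 - n}{5 \left(n + 4\right)}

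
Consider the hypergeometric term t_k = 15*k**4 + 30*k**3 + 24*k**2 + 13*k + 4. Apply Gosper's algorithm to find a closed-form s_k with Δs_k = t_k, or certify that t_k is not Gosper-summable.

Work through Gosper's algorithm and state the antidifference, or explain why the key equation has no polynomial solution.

r(k) = (15*k**4 + 90*k**3 + 204*k**2 + 211*k + 86)/(15*k**4 + 30*k**3 + 24*k**2 + 13*k + 4) after simplifying.
A = 1, B = 1, C = k**4 + 2*k**3 + 8*k**2/5 + 13*k/15 + 4/15.
f must satisfy (1)·f(k+1) − (1)·f(k) = k**4 + 2*k**3 + 8*k**2/5 + 13*k/15 + 4/15.
d = 5 from the (0,0,4) case.
A polynomial solution: f(k) = k*(k + 1)*(3*k**3 - 3*k**2 + k + 1)/15.
Certificate R = B(k−1)f/C = k*(3*k**3 - 3*k**2 + k + 1)/(15*k**3 + 15*k**2 + 9*k + 4) gives s_k = k*(3*k**4 - 2*k**2 + 2*k + 1).
Check: Δs_k = 15*k**4 + 30*k**3 + 24*k**2 + 13*k + 4. ✓

s_k = k*(3*k**4 - 2*k**2 + 2*k + 1)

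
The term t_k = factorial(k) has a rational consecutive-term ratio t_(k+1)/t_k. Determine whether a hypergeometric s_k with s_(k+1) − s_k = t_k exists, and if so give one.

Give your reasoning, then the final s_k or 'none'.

none — t_k is not Gosper-summable

t_(k+1)/t_k = k + 1.
Normal form (A,B,C) = (k + 1, 1, 1).
Need (k + 1)·f(k+1) − (1)·f(k) = 1.
deg f ≤ -1 (via 1,0,0).
Bound -1 < 0, so the key equation has no polynomial solution.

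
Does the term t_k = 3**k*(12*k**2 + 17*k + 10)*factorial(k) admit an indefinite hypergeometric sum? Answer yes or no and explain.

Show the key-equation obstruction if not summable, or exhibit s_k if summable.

t_(k+1)/t_k = 3*(12*k**3 + 53*k**2 + 80*k + 39)/(12*k**2 + 17*k + 10).
A = 3*k + 3, B = 1, C = k**2 + 17*k/12 + 5/6.
Solve (3*k + 3)·f(k+1) − (1)·f(k) = k**2 + 17*k/12 + 5/6.
Bound: deg f ≤ 1.
Solving with deg f ≤ 1: f(k) = (4*k - 1)/12.
So s_k = (B(k−1)f/C)·t_k = ((4*k - 1)/(12*k**2 + 17*k + 10))·t_k = 3**k*(4*k - 1)*factorial(k).
Δs = 3**k*(12*k**2 + 17*k + 10)*factorial(k), as required.

Yes. s_k = 3**k*(4*k - 1)*factorial(k).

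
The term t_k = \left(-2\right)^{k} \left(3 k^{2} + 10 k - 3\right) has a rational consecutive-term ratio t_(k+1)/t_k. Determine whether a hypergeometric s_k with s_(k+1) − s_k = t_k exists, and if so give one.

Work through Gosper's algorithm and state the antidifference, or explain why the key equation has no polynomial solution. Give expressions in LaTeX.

s_k = \left(-2\right)^{k} \left(- k^{2} - 2 k + 3\right)

Step 1: r(k) = 2*(-3*k**2 - 16*k - 10)/(3*k**2 + 10*k - 3).
Factor: A=-2; B=1; C=k**2 + 10*k/3 - 1.
Solve (-2)·f(k+1) − (1)·f(k) = k**2 + 10*k/3 - 1.
Degrees (0,0,2) ⇒ d ≤ 2.
Solve for f: f(k) = -(k - 1)*(k + 3)/3 (degree 2 ≤ 2).
Then R = B(k−1)f/C = -(k - 1)*(k + 3)/(3*k**2 + 10*k - 3), so s_k = R(k)·t_k = (-2)**k*(-k**2 - 2*k + 3).
s_(k+1) − s_k = (-2)**k*(3*k**2 + 10*k - 3) = t_k.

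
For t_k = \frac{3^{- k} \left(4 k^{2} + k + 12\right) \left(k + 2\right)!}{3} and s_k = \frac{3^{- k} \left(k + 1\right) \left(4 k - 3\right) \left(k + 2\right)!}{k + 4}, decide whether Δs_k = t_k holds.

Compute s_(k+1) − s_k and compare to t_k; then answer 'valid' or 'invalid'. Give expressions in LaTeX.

s_(k+1) = (k + 2)*(4*k + 1)*factorial(k + 3)/(3*3**k*(k + 5))
s_(k+1) − s_k = (4*k**4 + 25*k**3 + 50*k**2 + 116*k + 69)*factorial(k + 2)/(3*3**k*(k + 4)*(k + 5))
(s_(k+1) − s_k) − t_k = -(4*k**3 + 17*k**2 + 4*k + 57)*factorial(k + 2)/(3**k*(k + 4)*(k + 5))

Invalid: residual - \frac{3^{- k} \left(4 k^{3} + 17 k^{2} + 4 k + 57\right) \left(k + 2\right)!}{\left(k + 4\right) \left(k + 5\right)} ≠ 0.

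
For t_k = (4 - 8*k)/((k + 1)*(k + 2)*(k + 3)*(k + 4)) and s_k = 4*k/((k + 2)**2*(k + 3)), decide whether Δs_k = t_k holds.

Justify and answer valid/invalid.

s_(k+1) = 4*(k + 1)/((k + 3)**2*(k + 4))
s_(k+1) − s_k = 4*(-k*(k + 3)*(k + 4) + (k + 1)*(k + 2)**2)/((k + 2)**2*(k + 3)**2*(k + 4))
(s_(k+1) − s_k) − t_k = 4*(3*k**2 + 7*k - 2)/(k**6 + 15*k**5 + 91*k**4 + 285*k**3 + 484*k**2 + 420*k + 144)

Invalid: residual 4*(3*k**2 + 7*k - 2)/(k**6 + 15*k**5 + 91*k**4 + 285*k**3 + 484*k**2 + 420*k + 144) ≠ 0.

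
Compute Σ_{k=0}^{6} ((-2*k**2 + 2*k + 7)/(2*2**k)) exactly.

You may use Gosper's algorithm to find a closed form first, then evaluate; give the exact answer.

The ratio is (k**2 + k - 7/2)/(2*k**2 - 2*k - 7).
Take A(k)=1/2, B(k)=1, C(k)=k**2 - k - 7/2.
f must satisfy (1/2)·f(k+1) − (1)·f(k) = k**2 - k - 7/2.
Bound: deg f ≤ 2.
Match coefficients ⇒ f(k) = -2*k**2 - 2*k + 3.
So s_k = (B(k−1)f/C)·t_k = (-2*(2*k**2 + 2*k - 3)/(2*k**2 - 2*k - 7))·t_k = (2*k**2 + 2*k - 3)/2**k.
Check: Δs_k = (-2*k**2 + 2*k + 7)/(2*2**k). ✓
Telescoping: Σ = s_(7) − s_(0) = 109/128 − (-3) = 493/128.

Σ = 493/128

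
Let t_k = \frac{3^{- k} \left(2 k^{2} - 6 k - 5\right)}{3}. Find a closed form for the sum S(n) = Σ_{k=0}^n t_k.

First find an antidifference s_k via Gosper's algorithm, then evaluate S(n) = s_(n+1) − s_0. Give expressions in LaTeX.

t_(k+1)/t_k = (2*k**2 - 2*k - 9)/(3*(2*k**2 - 6*k - 5)).
Normal form (A,B,C) = (1/3, 1, k**2 - 3*k - 5/2).
Set up (1/3)·f(k+1) − (1)·f(k) − (k**2 - 3*k - 5/2) = 0.
d = 2 from the (0,0,2) case.
Coefficient equations give f(k) = -3*(k - 3)*(k + 1)/2.
Then R = B(k−1)f/C = -3*(k - 3)*(k + 1)/(2*k**2 - 6*k - 5), so s_k = R(k)·t_k = (-k**2 + 2*k + 3)/3**k.
Δs = (2*k**2 - 6*k - 5)/(3*3**k), as required.
Σ_(k=0)^n t_k = s_(n+1) − s_(0) = (3**(-n - 1)*(4 - n**2)) − (3), i.e. 3**(-n - 1)*(-3**(n + 2) - n**2 + 4).

S(n) = 3^{- n - 1} \left(- 3^{n + 2} - n^{2} + 4\right)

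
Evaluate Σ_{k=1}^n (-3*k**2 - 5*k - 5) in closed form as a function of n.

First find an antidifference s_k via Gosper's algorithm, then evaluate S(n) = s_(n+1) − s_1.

Step 1: r(k) = (3*k**2 + 11*k + 13)/(3*k**2 + 5*k + 5).
Gosper form: A/B · C(k+1)/C(k) with A=1, B=1, C=k**2 + 5*k/3 + 5/3.
f must satisfy (1)·f(k+1) − (1)·f(k) = k**2 + 5*k/3 + 5/3.
deg f ≤ 3 (via 0,0,2).
Coefficient equations give f(k) = k*(k**2 + k + 3)/3.
Certificate R = B(k−1)f/C = k*(k**2 + k + 3)/(3*k**2 + 5*k + 5) gives s_k = k*(-k**2 - k - 3).
Check: Δs_k = -3*k**2 - 5*k - 5. ✓
Evaluate: s_(n+1) = -n**3 - 4*n**2 - 8*n - 5; subtract s_(1) = -5 ⇒ S(n) = n*(-n**2 - 4*n - 8).

S(n) = n*(-n**2 - 4*n - 8)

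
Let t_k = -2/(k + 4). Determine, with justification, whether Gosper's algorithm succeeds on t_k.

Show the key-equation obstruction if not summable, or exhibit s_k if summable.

No — t_k has no hypergeometric antidifference.

r(k) = (k + 4)/(k + 5) after simplifying.
So A=k + 4 and B=k + 5, with C=1.
Solve (k + 4)·f(k+1) − (k + 4)·f(k) = 1.
Degrees (1,1,0) ⇒ d ≤ 0.
Generic f = c0 gives residual -1; -1 = 0 cannot hold, so t_k is not Gosper-summable.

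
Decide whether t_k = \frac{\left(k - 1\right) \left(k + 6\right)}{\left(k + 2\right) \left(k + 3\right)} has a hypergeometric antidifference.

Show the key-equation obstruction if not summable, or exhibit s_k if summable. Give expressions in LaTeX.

Yes. s_k = \frac{k \left(k - 4\right)}{k + 2}.

Step 1: r(k) = k*(k + 2)*(k + 7)/((k - 1)*(k + 4)*(k + 6)).
Take A(k)=k + 2, B(k)=k + 4, C(k)=k**2 + 5*k - 6.
Key eq: (k + 2)·f(k+1) = (k + 3)·f(k) + (k**2 + 5*k - 6).
Bound: deg f ≤ 2.
Solve for f: f(k) = k*(k - 4) (degree 2 ≤ 2).
Then R = B(k−1)f/C = k*(k - 4)*(k + 3)/((k - 1)*(k + 6)), so s_k = R(k)·t_k = k*(k - 4)/(k + 2).
Verify: (k**2 + 5*k - 6)/(k**2 + 5*k + 6) matches t_k.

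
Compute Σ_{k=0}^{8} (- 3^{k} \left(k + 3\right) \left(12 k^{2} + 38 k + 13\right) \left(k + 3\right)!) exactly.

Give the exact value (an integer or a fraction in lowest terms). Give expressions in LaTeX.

Σ = -3196155899059218

Ratio r(k) = (k + 4)**2*(114*k + 36*(k + 1)**2 + 153)/((k + 3)*(12*k**2 + 38*k + 13)).
Take A(k)=3*k + 12, B(k)=1, C(k)=k**3 + 37*k**2/6 + 127*k/12 + 13/4.
Key eq: (3*k + 12)·f(k+1) = (1)·f(k) + (k**3 + 37*k**2/6 + 127*k/12 + 13/4).
Bound: deg f ≤ 2.
Match coefficients ⇒ f(k) = (4*k**2 + 2*k - 3)/12.
Then R = B(k−1)f/C = (4*k**2 + 2*k - 3)/((k + 3)*(12*k**2 + 38*k + 13)), so s_k = R(k)·t_k = -3**k*(4*k**2 + 2*k - 3)*factorial(k + 3).
s_(k+1) − s_k = -3**k*(k + 3)*(12*k**2 + 38*k + 13)*factorial(k + 3) = t_k.
Telescoping: Σ = s_(9) − s_(0) = -3196155899059200 − (18) = -3196155899059218.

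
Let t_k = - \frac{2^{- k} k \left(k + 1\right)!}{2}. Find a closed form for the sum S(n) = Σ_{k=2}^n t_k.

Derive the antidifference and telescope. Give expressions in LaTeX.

S(n) = \frac{3}{2} - \frac{2^{- n} \left(n + 2\right)!}{2}

Ratio r(k) = (k + 1)*(k + 2)/(2*k).
Take A(k)=k/2 + 1, B(k)=1, C(k)=k.
f must satisfy (k/2 + 1)·f(k+1) − (1)·f(k) = k.
deg f ≤ 0 (via 1,0,1).
Coefficient equations give f(k) = 2.
Get s_k = R·t_k = -factorial(k + 1)/2**k with R(k) = B(k−1)f(k)/C(k) = 2/k.
s_(k+1) − s_k = -k*factorial(k + 1)/(2*2**k) = t_k.
s_(n+1) = -2**(-n - 1)*factorial(n + 2) and s_(2) = -3/2, so S(n) = 3/2 - factorial(n + 2)/(2*2**n).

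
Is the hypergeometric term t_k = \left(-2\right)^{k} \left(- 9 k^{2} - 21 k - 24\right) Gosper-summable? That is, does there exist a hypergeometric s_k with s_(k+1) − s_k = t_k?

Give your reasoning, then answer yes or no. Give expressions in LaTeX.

Compute t_(k+1)/t_k: get 2*(-3*k**2 - 13*k - 18)/(3*k**2 + 7*k + 8).
Take A(k)=-2, B(k)=1, C(k)=k**2 + 7*k/3 + 8/3.
Solve (-2)·f(k+1) − (1)·f(k) = k**2 + 7*k/3 + 8/3.
Degrees (0,0,2) ⇒ d ≤ 2.
Solving with deg f ≤ 2: f(k) = -(3*k**2 + 3*k + 4)/9.
Then R = B(k−1)f/C = -(3*k**2 + 3*k + 4)/(3*(3*k**2 + 7*k + 8)), so s_k = R(k)·t_k = (-2)**k*(3*k**2 + 3*k + 4).
s_(k+1) − s_k = (-2)**k*(-9*k**2 - 21*k - 24) = t_k.

Yes. s_k = \left(-2\right)^{k} \left(3 k^{2} + 3 k + 4\right).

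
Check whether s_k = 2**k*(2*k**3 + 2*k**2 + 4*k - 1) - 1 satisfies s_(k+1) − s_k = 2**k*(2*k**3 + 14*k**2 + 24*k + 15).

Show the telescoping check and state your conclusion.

Valid — Δs_k = t_k.

s_(k+1) = 2**(k + 1)*(4*k + 2*(k + 1)**3 + 2*(k + 1)**2 + 3) - 1
s_(k+1) − s_k = 2**k*(2*k**3 + 14*k**2 + 24*k + 15)
(s_(k+1) − s_k) − t_k = 0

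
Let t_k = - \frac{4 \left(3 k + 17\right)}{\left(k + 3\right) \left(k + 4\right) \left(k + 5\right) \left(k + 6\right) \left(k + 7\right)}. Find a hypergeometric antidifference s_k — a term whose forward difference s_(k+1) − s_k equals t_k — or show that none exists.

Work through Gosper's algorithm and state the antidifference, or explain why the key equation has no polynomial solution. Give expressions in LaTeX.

s_k = \frac{k \left(- k^{2} - 13 k - 54\right)}{18 \left(k^{3} + 13 k^{2} + 54 k + 72\right)}

Compute t_(k+1)/t_k: get (k + 3)*(3*k + 20)/((k + 8)*(3*k + 17)).
Factor: A=k + 3; B=k + 8; C=k + 17/3.
Solve (k + 3)·f(k+1) − (k + 7)·f(k) = k + 17/3.
From deg A=1, deg B=1, deg C=1: d=4.
Solving with deg f ≤ 4: f(k) = k*(k + 5)*(k**2 + 13*k + 54)/216.
Get s_k = R·t_k = k*(-k**2 - 13*k - 54)/(18*(k**3 + 13*k**2 + 54*k + 72)) with R(k) = B(k−1)f(k)/C(k) = k*(k + 5)*(k + 7)*(k**2 + 13*k + 54)/(72*(3*k + 17)).
s_(k+1) − s_k = 4*(-3*k - 17)/(k**5 + 25*k**4 + 245*k**3 + 1175*k**2 + 2754*k + 2520) = t_k.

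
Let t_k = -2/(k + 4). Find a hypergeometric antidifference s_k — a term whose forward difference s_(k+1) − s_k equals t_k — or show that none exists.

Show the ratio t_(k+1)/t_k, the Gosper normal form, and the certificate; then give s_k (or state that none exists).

not Gosper-summable; s_k does not exist

r(k) = (k + 4)/(k + 5) after simplifying.
Factor: A=k + 4; B=k + 5; C=1.
Need (k + 4)·f(k+1) − (k + 4)·f(k) = 1.
Degrees (1,1,0) ⇒ d ≤ 0.
Generic f = c0 gives residual -1; -1 = 0 cannot hold, so t_k is not Gosper-summable.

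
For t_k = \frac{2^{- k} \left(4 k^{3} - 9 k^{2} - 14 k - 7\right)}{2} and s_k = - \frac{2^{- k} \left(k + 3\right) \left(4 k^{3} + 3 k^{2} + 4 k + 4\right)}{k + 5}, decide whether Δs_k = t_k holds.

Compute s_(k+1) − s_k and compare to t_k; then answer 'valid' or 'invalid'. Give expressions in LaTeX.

Invalid: residual \frac{2^{- k} \left(- 4 k^{4} - 19 k^{3} + 53 k^{2} + 69 k + 27\right)}{k^{2} + 11 k + 30} ≠ 0.

s_(k+1) = (-4*k**4 - 31*k**3 - 82*k**2 - 103*k - 60)/(2*2**k*(k + 6))
s_(k+1) − s_k = (4*k**5 + 27*k**4 - 31*k**3 - 325*k**2 - 359*k - 156)/(2*2**k*(k**2 + 11*k + 30))
(s_(k+1) − s_k) − t_k = (-4*k**4 - 19*k**3 + 53*k**2 + 69*k + 27)/(2**k*(k**2 + 11*k + 30))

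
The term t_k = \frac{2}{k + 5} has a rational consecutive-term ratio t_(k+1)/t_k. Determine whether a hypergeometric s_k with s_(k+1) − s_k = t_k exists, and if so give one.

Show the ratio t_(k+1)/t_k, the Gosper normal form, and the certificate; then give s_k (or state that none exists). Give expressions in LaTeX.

none (Gosper's algorithm certifies no s_k)

Step 1: r(k) = (k + 5)/(k + 6).
Factor: A=k + 5; B=k + 6; C=1.
Solve (k + 5)·f(k+1) − (k + 5)·f(k) = 1.
deg f ≤ 0 (via 1,1,0).
Generic f = c0 gives residual -1; -1 = 0 cannot hold, so t_k is not Gosper-summable.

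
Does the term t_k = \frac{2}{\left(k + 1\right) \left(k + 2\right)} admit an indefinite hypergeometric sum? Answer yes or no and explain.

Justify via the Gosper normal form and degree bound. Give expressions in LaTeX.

Yes. s_k = \frac{2 k}{k + 1}.

Compute t_(k+1)/t_k: get (k + 1)/(k + 3).
So A=k + 1 and B=k + 3, with C=1.
f must satisfy (k + 1)·f(k+1) − (k + 2)·f(k) = 1.
Bound: deg f ≤ 1.
Coefficient equations give f(k) = k.
Then R = B(k−1)f/C = k*(k + 2), so s_k = R(k)·t_k = 2*k/(k + 1).
Verify: 2/(k**2 + 3*k + 2) matches t_k.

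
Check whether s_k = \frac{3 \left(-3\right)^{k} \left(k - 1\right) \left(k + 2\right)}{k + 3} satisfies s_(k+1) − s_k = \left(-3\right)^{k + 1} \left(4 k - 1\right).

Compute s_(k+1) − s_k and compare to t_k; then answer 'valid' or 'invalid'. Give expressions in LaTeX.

s_(k+1) = -(-3)**(k + 2)*k*(k + 3)/(k + 4)
s_(k+1) − s_k = (-3)**(k + 1)*(4*k**3 + 23*k**2 + 29*k - 8)/(k**2 + 7*k + 12)
(s_(k+1) − s_k) − t_k = 12*(-3)**k*(k**2 + 3*k - 1)/(k**2 + 7*k + 12)

Invalid: residual \frac{12 \left(-3\right)^{k} \left(k^{2} + 3 k - 1\right)}{k^{2} + 7 k + 12} ≠ 0.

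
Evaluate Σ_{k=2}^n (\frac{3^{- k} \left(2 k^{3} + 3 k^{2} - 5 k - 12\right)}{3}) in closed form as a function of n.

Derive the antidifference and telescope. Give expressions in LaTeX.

S(n) = 3^{- n - 1} \left(7 \cdot 3^{n} - n^{3} - 6 n^{2} - 11 n - 3\right)

r(k) = (2*k**3 + 9*k**2 + 7*k - 12)/(3*(2*k**3 + 3*k**2 - 5*k - 12)) after simplifying.
Factor: A=1/3; B=1; C=k**3 + 3*k**2/2 - 5*k/2 - 6.
Solve (1/3)·f(k+1) − (1)·f(k) = k**3 + 3*k**2/2 - 5*k/2 - 6.
From deg A=0, deg B=0, deg C=3: d=3.
Solve for f: f(k) = -3*(k**3 + 3*k**2 + 2*k - 3)/2 (degree 3 ≤ 3).
Then R = B(k−1)f/C = -3*(k**3 + 3*k**2 + 2*k - 3)/(2*k**3 + 3*k**2 - 5*k - 12), so s_k = R(k)·t_k = (-k**3 - 3*k**2 - 2*k + 3)/3**k.
Check: Δs_k = (2*k**3 + 3*k**2 - 5*k - 12)/(3*3**k). ✓
Evaluate: s_(n+1) = 3**(-n - 1)*(-n**3 - 6*n**2 - 11*n - 3); subtract s_(2) = -7/3 ⇒ S(n) = 3**(-n - 1)*(7*3**n - n**3 - 6*n**2 - 11*n - 3).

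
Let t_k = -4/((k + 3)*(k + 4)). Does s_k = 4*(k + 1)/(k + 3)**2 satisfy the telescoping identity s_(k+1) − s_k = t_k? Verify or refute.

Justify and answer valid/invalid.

Invalid: residual 8*(2*k + 7)/(k**4 + 14*k**3 + 73*k**2 + 168*k + 144) ≠ 0.

s_(k+1) = 4*(k + 2)/(k + 4)**2
s_(k+1) − s_k = 4*(-k**2 - 3*k + 2)/(k**4 + 14*k**3 + 73*k**2 + 168*k + 144)
(s_(k+1) − s_k) − t_k = 8*(2*k + 7)/(k**4 + 14*k**3 + 73*k**2 + 168*k + 144)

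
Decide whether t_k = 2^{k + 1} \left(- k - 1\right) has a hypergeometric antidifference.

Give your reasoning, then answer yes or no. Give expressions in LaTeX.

Yes. s_k = 2^{k + 1} \left(1 - k\right).

r(k) = 2*(k + 2)/(k + 1) after simplifying.
Normal form (A,B,C) = (2, 1, k + 1).
Key eq: (2)·f(k+1) = (1)·f(k) + (k + 1).
Bound: deg f ≤ 1.
Solving with deg f ≤ 1: f(k) = k - 1.
R(k) = B(k−1)·f(k)/C(k) = (k - 1)/(k + 1); s_k = R·t_k = 2**(k + 1)*(1 - k).
Check: Δs_k = 2**(k + 1)*(-k - 1). ✓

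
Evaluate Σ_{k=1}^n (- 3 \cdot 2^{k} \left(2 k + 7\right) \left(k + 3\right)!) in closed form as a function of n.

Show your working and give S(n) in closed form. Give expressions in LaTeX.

The ratio is 2*(k + 4)*(2*k + 9)/(2*k + 7).
Normal form (A,B,C) = (2*k + 8, 1, k + 7/2).
Solve (2*k + 8)·f(k+1) − (1)·f(k) = k + 7/2.
Bound: deg f ≤ 0.
Match coefficients ⇒ f(k) = 1/2.
Then R = B(k−1)f/C = 1/(2*k + 7), so s_k = R(k)·t_k = -3*2**k*factorial(k + 3).
Check: Δs_k = -3*2**k*(2*k + 7)*factorial(k + 3). ✓
Evaluate: s_(n+1) = -6*2**n*factorial(n + 4); subtract s_(1) = -144 ⇒ S(n) = -6*2**n*factorial(n + 4) + 144.

S(n) = - 6 \cdot 2^{n} \left(n + 4\right)! + 144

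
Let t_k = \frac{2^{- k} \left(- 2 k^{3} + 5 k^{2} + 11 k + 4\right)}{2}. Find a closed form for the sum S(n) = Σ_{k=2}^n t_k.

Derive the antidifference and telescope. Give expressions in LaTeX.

S(n) = 2^{- n - 1} \left(- 5 \cdot 2^{n} + 2 n^{3} + 7 n^{2} + 5 n - 4\right)

Compute t_(k+1)/t_k: get (2*k**3 + k**2 - 15*k - 18)/(2*(2*k**3 - 5*k**2 - 11*k - 4)).
So A=1/2 and B=1, with C=k**3 - 5*k**2/2 - 11*k/2 - 2.
Set up (1/2)·f(k+1) − (1)·f(k) − (k**3 - 5*k**2/2 - 11*k/2 - 2) = 0.
deg f ≤ 3 (via 0,0,3).
Solving with deg f ≤ 3: f(k) = -2*k**3 - k**2 + 3*k + 4.
So s_k = (B(k−1)f/C)·t_k = (-2*(2*k**3 + k**2 - 3*k - 4)/((k - 4)*(k + 1)*(2*k + 1)))·t_k = (2*k**3 + k**2 - 3*k - 4)/2**k.
Check: Δs_k = (-2*k**3 + 5*k**2 + 11*k + 4)/(2*2**k). ✓
Σ_(k=2)^n t_k = s_(n+1) − s_(2) = (2**(-n - 1)*(2*n**3 + 7*n**2 + 5*n - 4)) − (5/2), i.e. 2**(-n - 1)*(-5*2**n + 2*n**3 + 7*n**2 + 5*n - 4).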